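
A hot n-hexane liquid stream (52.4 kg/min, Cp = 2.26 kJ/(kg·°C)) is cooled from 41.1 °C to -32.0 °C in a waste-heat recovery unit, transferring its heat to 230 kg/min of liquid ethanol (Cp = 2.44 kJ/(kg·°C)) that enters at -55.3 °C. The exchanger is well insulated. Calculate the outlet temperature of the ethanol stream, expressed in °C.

T_c,out = -39.9 °C

Heat released by hot stream: Q = 52.4 × 2.26 × (41.1 − -32.0) = 8656.8 kJ/min
Energy balance on cold side (adiabatic exchanger): Q = ṁ_c·Cp_c·(T_c,out − T_c,in)
T_c,out = -55.3 + 8656.8/(230 × 2.44) = -39.874 °C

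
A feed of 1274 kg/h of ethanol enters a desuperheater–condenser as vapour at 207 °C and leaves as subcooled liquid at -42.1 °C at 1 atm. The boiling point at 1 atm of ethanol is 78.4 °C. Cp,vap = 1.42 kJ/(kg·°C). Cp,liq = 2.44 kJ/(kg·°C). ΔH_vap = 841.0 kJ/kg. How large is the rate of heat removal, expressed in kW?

Q_c = 466 kW

vapour 207→78.4 °C: -182.61 kJ/kg
condensation at 78.4 °C: -841 kJ/kg
liquid 78.4→-42.1 °C: -294.02 kJ/kg
Δh = -182.61 + -841 + -294.02 = -1317.6 kJ/kg
Q = ṁ·Δh = 1274 kg/h × -1317.6 kJ/kg = -1.6787e+06 kJ/h
|Q| = 466.3 kW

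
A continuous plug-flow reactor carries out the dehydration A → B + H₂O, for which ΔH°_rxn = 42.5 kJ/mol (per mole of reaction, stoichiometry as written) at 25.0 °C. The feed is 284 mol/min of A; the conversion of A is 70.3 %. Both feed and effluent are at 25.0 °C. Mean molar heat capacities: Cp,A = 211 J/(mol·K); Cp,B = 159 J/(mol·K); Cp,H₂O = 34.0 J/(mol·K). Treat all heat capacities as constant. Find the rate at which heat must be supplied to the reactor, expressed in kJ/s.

Q_in = 141 kJ/s

Extent of reaction ξ = 0.703 × 284 = 199.65 mol/min
Reaction term: ξ·ΔH°_rxn = 199.65 × 42.5 = 8485.2 kJ/min
Q = ΔH = 8485.2 kJ/min = 141.42 kW
Heat supplied = 141.42 kJ/s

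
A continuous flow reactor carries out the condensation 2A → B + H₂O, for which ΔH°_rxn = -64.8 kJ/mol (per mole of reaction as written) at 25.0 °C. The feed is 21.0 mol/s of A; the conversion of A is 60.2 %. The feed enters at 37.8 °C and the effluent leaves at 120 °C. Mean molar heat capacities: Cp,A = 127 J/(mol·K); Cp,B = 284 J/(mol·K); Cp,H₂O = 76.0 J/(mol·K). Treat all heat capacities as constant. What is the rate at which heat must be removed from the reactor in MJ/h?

Q_out = 456 MJ/h

Extent of reaction ξ = 0.602 × 21.0 / 2 = 6.321 mol/s
Reaction term: ξ·ΔH°_rxn = 6.321 × -64.8 = -409.6 kJ/s
Sensible, feed 37.8→25 °C: -34.138 kJ/s
Outlet flows (mol/s): A 8.358, B 6.321, H₂O 6.321
Sensible, products 25→120 °C: 317.02 kJ/s
Q = ΔH = -126.72 kJ/s = -126.72 kW
Heat removed = 456.2 MJ/h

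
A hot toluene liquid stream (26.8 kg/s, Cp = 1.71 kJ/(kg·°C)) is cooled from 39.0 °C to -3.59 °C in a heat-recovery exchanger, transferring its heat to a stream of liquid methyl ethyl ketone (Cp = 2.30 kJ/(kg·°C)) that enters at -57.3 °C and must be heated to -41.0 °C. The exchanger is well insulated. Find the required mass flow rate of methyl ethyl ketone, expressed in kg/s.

ṁ_c = 52.1 kg/s

Heat released by hot stream: Q = 26.8 × 1.71 × (39.0 − -3.59) = 1951.8 kJ/s
Energy balance on cold side (adiabatic exchanger): Q = ṁ_c·Cp_c·(T_c,out − T_c,in)
ṁ_c = 1951.8 / [2.30 × (-41.0 − -57.3)] = 52.062 kg/s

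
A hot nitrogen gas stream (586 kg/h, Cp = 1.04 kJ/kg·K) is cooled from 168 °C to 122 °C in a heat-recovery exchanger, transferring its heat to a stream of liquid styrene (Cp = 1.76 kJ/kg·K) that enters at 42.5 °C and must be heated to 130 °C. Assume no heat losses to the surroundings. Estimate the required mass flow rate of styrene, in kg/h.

ṁ_c = 182 kg/h

Heat released by hot stream: Q = 586 × 1.04 × (168 − 122) = 28034 kJ/h
Energy balance on cold side (adiabatic exchanger): Q = ṁ_c·Cp_c·(T_c,out − T_c,in)
ṁ_c = 28034 / [1.76 × (130 − 42.5)] = 182.04 kg/h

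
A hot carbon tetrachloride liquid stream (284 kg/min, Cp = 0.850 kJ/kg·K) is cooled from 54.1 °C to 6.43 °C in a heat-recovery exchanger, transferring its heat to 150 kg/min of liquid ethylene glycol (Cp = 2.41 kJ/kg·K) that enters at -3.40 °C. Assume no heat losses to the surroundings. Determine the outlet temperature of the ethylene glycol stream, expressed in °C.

Heat released by hot stream: Q = 284 × 0.850 × (54.1 − 6.43) = 11508 kJ/min
Energy balance on cold side (adiabatic exchanger): Q = ṁ_c·Cp_c·(T_c,out − T_c,in)
T_c,out = -3.40 + 11508/(150 × 2.41) = 28.433 °C

T_c,out = 28.4 °C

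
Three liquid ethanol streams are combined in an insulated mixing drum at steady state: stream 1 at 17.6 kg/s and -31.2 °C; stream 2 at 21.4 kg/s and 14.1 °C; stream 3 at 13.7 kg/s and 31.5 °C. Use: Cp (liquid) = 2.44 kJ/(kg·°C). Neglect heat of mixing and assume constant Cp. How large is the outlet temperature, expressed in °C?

T_out = 3.49 °C

Energy balance with Q = 0: Σ ṁᵢCp,ᵢ(T_out − Tᵢ) = 0
Σ ṁᵢCp,ᵢTᵢ = 17.6×2.44×-31.2 + 21.4×2.44×14.1 + 13.7×2.44×31.5 = 449.37
Σ ṁᵢCp,ᵢ = 17.6×2.44 + 21.4×2.44 + 13.7×2.44 = 128.59
T_out = 449.37 / 128.59 = 3.4947 °C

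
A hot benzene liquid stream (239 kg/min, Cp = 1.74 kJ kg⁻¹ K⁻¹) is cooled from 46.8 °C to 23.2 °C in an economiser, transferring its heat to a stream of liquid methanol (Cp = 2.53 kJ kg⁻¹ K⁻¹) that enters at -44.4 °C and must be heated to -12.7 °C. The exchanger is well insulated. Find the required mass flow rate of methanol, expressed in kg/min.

ṁ_c = 122 kg/min

Heat released by hot stream: Q = 239 × 1.74 × (46.8 − 23.2) = 9814.3 kJ/min
Energy balance on cold side (adiabatic exchanger): Q = ṁ_c·Cp_c·(T_c,out − T_c,in)
ṁ_c = 9814.3 / [2.53 × (-12.7 − -44.4)] = 122.37 kg/min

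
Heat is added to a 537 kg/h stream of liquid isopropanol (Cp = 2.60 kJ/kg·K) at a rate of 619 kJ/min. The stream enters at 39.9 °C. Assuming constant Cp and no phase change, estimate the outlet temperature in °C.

T_out = 66.5 °C

Q = 619 kJ/min = 37140 kJ/h
ΔT = Q/(ṁ·Cp) = 37140/(537×2.60) = 26.601 K
T_out = 39.9 + 26.601 = 66.501 °C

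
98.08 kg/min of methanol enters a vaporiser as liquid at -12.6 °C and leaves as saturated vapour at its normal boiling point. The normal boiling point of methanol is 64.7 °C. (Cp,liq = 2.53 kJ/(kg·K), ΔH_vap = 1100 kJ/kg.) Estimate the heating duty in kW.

liquid -12.6→64.7 °C: 195.57 kJ/kg
vaporisation at 64.7 °C: 1100 kJ/kg
Δh = 195.57 + 1100 = 1295.6 kJ/kg
Q = ṁ·Δh = 98.08 kg/min × 1295.6 kJ/kg = 127070 kJ/min
|Q| = 2117.8 kW

Q = 2120 kW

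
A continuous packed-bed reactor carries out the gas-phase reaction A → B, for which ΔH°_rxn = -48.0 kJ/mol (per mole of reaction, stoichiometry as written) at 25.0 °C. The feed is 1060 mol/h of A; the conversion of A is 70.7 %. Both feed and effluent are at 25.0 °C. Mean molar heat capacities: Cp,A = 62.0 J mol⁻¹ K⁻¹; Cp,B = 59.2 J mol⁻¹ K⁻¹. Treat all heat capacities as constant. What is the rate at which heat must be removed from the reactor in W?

Q_out = 9990 W

Extent of reaction ξ = 0.707 × 1060 = 749.42 mol/h
Reaction term: ξ·ΔH°_rxn = 749.42 × -48.0 = -35972 kJ/h
Q = ΔH = -35972 kJ/h = -9.9923 kW
Heat removed = 9992.3 W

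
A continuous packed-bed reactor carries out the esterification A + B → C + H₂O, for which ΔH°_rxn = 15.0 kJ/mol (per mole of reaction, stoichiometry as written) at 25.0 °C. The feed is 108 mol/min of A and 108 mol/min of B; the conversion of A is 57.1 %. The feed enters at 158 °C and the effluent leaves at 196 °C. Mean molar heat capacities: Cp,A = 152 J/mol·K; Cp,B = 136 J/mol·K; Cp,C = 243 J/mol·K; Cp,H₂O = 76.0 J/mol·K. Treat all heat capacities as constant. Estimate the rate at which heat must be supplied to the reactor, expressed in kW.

Q_in = 40.6 kW

Extent of reaction ξ = 0.571 × 108 = 61.668 mol/min
Reaction term: ξ·ΔH°_rxn = 61.668 × 15.0 = 925.02 kJ/min
Sensible, feed 158→25 °C: -4136.8 kJ/min
Outlet flows (mol/min): A 46.332, B 46.332, C 61.668, H₂O 61.668
Sensible, products 25→196 °C: 5645.7 kJ/min
Q = ΔH = 2433.9 kJ/min = 40.565 kW
Heat supplied = 40.565 kW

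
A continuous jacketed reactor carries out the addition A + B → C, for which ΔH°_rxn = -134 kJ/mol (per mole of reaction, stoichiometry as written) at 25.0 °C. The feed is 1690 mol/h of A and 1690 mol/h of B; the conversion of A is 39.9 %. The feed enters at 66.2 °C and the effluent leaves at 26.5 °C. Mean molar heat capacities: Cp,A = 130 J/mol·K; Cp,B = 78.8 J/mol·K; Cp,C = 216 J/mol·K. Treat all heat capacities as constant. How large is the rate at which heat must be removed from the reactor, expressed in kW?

Q_out = 29.0 kW

Extent of reaction ξ = 0.399 × 1690 = 674.31 mol/h
Reaction term: ξ·ΔH°_rxn = 674.31 × -134 = -90358 kJ/h
Sensible, feed 66.2→25 °C: -14538 kJ/h
Outlet flows (mol/h): A 1015.7, B 1015.7, C 674.31
Sensible, products 25→26.5 °C: 536.59 kJ/h
Q = ΔH = -104360 kJ/h = -28.989 kW
Heat removed = 28.989 kW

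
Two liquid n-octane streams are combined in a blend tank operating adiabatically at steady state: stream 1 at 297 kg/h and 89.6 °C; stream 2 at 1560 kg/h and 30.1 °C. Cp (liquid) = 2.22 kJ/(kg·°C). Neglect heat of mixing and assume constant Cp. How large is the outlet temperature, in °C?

T_out = 39.6 °C

No heat crosses the boundary, so H_out = H_in.
Σ ṁᵢCp,ᵢTᵢ = 297×2.22×89.6 + 1560×2.22×30.1 = 163320
Σ ṁᵢCp,ᵢ = 297×2.22 + 1560×2.22 = 4122.5
T_out = 163320 / 4122.5 = 39.616 °C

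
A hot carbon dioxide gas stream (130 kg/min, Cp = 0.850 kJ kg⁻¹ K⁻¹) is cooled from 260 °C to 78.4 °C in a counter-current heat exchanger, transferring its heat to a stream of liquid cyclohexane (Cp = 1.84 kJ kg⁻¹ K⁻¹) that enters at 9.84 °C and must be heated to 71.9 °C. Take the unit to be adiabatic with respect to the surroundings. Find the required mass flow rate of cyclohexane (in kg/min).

ṁ_c = 176 kg/min

Heat released by hot stream: Q = 130 × 0.850 × (260 − 78.4) = 20067 kJ/min
Energy balance on cold side (adiabatic exchanger): Q = ṁ_c·Cp_c·(T_c,out − T_c,in)
ṁ_c = 20067 / [1.84 × (71.9 − 9.84)] = 175.73 kg/min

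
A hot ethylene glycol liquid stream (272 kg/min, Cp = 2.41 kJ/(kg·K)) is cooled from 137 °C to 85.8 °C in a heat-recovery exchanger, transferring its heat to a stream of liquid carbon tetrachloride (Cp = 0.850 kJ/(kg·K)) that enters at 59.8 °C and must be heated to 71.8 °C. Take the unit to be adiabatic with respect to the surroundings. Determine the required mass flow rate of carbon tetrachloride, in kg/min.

Heat released by hot stream: Q = 272 × 2.41 × (137 − 85.8) = 33563 kJ/min
Energy balance on cold side (adiabatic exchanger): Q = ṁ_c·Cp_c·(T_c,out − T_c,in)
ṁ_c = 33563 / [0.850 × (71.8 − 59.8)] = 3290.5 kg/min

ṁ_c = 3290 kg/min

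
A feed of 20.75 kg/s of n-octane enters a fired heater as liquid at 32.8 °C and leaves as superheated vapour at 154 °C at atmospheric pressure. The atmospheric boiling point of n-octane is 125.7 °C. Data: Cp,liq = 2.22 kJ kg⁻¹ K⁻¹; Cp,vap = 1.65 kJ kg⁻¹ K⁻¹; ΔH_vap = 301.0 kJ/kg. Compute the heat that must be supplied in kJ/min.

Q = 690000 kJ/min

liquid 32.8→125.7 °C: 206.24 kJ/kg
vaporisation at 125.7 °C: 301 kJ/kg
vapour 125.7→154 °C: 46.695 kJ/kg
Δh = 206.24 + 301 + 46.695 = 553.93 kJ/kg
Q = ṁ·Δh = 20.75 kg/s × 553.93 kJ/kg = 11494 kJ/s
|Q| = 11494 kW = 689650 kJ/min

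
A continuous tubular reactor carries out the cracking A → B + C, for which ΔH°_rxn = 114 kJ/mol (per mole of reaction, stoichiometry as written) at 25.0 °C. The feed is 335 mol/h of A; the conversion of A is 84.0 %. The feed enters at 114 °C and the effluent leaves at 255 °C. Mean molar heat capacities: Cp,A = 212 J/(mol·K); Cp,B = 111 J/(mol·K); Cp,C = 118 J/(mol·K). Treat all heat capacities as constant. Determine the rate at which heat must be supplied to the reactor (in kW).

Q_in = 12.0 kW

Extent of reaction ξ = 0.840 × 335 = 281.4 mol/h
Reaction term: ξ·ΔH°_rxn = 281.4 × 114 = 32080 kJ/h
Sensible, feed 114→25 °C: -6320.8 kJ/h
Outlet flows (mol/h): A 53.6, B 281.4, C 281.4
Sensible, products 25→255 °C: 17435 kJ/h
Q = ΔH = 43194 kJ/h = 11.998 kW
Heat supplied = 11.998 kW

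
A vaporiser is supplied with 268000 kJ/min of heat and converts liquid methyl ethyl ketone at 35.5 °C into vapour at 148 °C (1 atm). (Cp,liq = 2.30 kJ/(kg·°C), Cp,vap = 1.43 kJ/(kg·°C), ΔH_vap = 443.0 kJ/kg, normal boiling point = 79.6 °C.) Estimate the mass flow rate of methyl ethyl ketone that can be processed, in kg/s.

ṁ = 6.95 kg/s

Δh = 2.30×(79.6−35.5) + 443.0 + 1.43×(148−79.6) = 642.24 kJ/kg
Q = 268000 kJ/min = 4466.7 kJ/s = 4466.7 kJ/s
ṁ = Q/Δh = 4466.7 / 642.24 = 6.9548 kg/s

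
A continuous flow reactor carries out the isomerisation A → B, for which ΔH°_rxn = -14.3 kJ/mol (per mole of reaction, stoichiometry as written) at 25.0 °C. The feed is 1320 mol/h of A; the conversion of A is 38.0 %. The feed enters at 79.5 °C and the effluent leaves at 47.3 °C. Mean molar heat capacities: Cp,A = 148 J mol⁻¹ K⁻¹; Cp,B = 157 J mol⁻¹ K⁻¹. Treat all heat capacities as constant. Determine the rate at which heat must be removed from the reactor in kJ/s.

Q_out = 3.71 kJ/s

Extent of reaction ξ = 0.380 × 1320 = 501.6 mol/h
Reaction term: ξ·ΔH°_rxn = 501.6 × -14.3 = -7172.9 kJ/h
Sensible, feed 79.5→25 °C: -10647 kJ/h
Outlet flows (mol/h): A 818.4, B 501.6
Sensible, products 25→47.3 °C: 4457.2 kJ/h
Q = ΔH = -13363 kJ/h = -3.7119 kW
Heat removed = 3.7119 kJ/s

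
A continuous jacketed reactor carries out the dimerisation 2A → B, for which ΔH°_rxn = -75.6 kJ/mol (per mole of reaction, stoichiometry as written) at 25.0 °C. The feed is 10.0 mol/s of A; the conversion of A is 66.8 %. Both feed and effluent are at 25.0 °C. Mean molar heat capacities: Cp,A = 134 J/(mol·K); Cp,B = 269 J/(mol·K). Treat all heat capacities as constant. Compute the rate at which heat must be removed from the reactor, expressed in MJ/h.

Extent of reaction ξ = 0.668 × 10.0 / 2 = 3.34 mol/s
Reaction term: ξ·ΔH°_rxn = 3.34 × -75.6 = -252.5 kJ/s
Q = ΔH = -252.5 kJ/s = -252.5 kW
Heat removed = 909.01 MJ/h

Q_out = 909 MJ/h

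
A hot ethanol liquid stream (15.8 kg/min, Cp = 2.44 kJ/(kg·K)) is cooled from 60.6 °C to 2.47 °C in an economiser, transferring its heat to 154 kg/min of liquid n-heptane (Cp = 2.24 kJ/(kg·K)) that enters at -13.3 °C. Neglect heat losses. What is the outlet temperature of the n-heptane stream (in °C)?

Heat released by hot stream: Q = 15.8 × 2.44 × (60.6 − 2.47) = 2241 kJ/min
Energy balance on cold side (adiabatic exchanger): Q = ṁ_c·Cp_c·(T_c,out − T_c,in)
T_c,out = -13.3 + 2241/(154 × 2.24) = -6.8035 °C

T_c,out = -6.80 °C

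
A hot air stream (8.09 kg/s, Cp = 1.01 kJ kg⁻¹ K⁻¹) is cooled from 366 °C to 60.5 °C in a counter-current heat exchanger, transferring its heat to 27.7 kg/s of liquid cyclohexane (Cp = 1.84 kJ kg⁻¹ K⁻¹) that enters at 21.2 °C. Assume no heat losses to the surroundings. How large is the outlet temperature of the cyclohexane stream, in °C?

Heat released by hot stream: Q = 8.09 × 1.01 × (366 − 60.5) = 2496.2 kJ/s
Energy balance on cold side (adiabatic exchanger): Q = ṁ_c·Cp_c·(T_c,out − T_c,in)
T_c,out = 21.2 + 2496.2/(27.7 × 1.84) = 70.176 °C

T_c,out = 70.2 °C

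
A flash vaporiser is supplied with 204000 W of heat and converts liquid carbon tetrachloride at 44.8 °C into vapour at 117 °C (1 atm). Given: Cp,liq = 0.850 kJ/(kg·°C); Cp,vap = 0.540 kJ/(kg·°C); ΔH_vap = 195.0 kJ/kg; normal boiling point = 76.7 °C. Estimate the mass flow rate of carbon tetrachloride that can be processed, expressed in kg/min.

ṁ = 50.2 kg/min

Δh = 0.850×(76.7−44.8) + 195.0 + 0.540×(117−76.7) = 243.88 kJ/kg
Q = 204000 W = 204 kJ/s = 12240 kJ/min
ṁ = Q/Δh = 12240 / 243.88 = 50.189 kg/min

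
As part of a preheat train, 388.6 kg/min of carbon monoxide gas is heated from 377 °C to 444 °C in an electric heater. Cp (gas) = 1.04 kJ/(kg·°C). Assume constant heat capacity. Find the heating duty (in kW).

Q = 451 kW

Q = ṁ·Cp·ΔT = 388.6 × 1.04 × (444 − 377) = 27078 kJ/min
Converting: 27078 / 60 s = 451.29 kW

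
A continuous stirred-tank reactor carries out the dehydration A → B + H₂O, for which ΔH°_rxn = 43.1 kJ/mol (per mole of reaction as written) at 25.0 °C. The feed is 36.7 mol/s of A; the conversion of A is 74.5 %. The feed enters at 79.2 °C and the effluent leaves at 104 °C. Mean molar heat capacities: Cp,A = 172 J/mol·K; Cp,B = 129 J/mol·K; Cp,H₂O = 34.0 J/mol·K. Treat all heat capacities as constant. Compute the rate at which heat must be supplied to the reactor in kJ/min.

Extent of reaction ξ = 0.745 × 36.7 = 27.342 mol/s
Reaction term: ξ·ΔH°_rxn = 27.342 × 43.1 = 1178.4 kJ/s
Sensible, feed 79.2→25 °C: -342.13 kJ/s
Outlet flows (mol/s): A 9.3585, B 27.342, H₂O 27.342
Sensible, products 25→104 °C: 479.24 kJ/s
Q = ΔH = 1315.5 kJ/s = 1315.5 kW
Heat supplied = 78932 kJ/min

Q_in = 78900 kJ/min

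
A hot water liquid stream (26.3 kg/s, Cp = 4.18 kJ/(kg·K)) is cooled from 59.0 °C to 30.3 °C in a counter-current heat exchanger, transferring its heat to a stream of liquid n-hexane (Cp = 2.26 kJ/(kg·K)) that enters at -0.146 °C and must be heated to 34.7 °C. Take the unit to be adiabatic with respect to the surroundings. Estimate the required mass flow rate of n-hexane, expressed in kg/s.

ṁ_c = 40.1 kg/s

Heat released by hot stream: Q = 26.3 × 4.18 × (59.0 − 30.3) = 3155.1 kJ/s
Energy balance on cold side (adiabatic exchanger): Q = ṁ_c·Cp_c·(T_c,out − T_c,in)
ṁ_c = 3155.1 / [2.26 × (34.7 − -0.146)] = 40.064 kg/s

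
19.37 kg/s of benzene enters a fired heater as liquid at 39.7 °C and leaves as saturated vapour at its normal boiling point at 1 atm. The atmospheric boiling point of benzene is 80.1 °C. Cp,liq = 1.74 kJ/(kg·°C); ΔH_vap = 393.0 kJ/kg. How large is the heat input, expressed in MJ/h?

liquid 39.7→80.1 °C: 70.296 kJ/kg
vaporisation at 80.1 °C: 393 kJ/kg
Δh = 70.296 + 393 = 463.3 kJ/kg
Q = ṁ·Δh = 19.37 kg/s × 463.3 kJ/kg = 8974 kJ/s
|Q| = 8974 kW = 32307 MJ/h

Q = 32300 MJ/h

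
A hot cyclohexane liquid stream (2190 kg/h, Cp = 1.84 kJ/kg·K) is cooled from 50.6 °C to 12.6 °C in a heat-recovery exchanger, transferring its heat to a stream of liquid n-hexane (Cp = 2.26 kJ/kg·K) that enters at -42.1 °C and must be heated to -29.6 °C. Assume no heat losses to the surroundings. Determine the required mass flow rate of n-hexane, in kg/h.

ṁ_c = 5420 kg/h

Heat released by hot stream: Q = 2190 × 1.84 × (50.6 − 12.6) = 153120 kJ/h
Energy balance on cold side (adiabatic exchanger): Q = ṁ_c·Cp_c·(T_c,out − T_c,in)
ṁ_c = 153120 / [2.26 × (-29.6 − -42.1)] = 5420.3 kg/h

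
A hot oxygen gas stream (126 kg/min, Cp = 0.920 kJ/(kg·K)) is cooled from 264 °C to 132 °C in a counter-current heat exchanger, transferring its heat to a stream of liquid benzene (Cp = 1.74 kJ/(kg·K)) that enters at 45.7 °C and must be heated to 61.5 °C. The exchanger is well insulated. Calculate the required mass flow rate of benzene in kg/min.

ṁ_c = 557 kg/min

Heat released by hot stream: Q = 126 × 0.920 × (264 − 132) = 15301 kJ/min
Energy balance on cold side (adiabatic exchanger): Q = ṁ_c·Cp_c·(T_c,out − T_c,in)
ṁ_c = 15301 / [1.74 × (61.5 − 45.7)] = 556.58 kg/min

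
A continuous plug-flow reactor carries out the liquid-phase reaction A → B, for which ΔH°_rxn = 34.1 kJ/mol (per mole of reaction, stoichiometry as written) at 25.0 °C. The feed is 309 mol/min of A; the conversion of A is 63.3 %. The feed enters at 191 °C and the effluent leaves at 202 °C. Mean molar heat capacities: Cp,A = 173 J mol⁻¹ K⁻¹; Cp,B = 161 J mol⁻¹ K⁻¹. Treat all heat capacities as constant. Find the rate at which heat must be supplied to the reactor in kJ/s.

Extent of reaction ξ = 0.633 × 309 = 195.6 mol/min
Reaction term: ξ·ΔH°_rxn = 195.6 × 34.1 = 6669.9 kJ/min
Sensible, feed 191→25 °C: -8873.9 kJ/min
Outlet flows (mol/min): A 113.4, B 195.6
Sensible, products 25→202 °C: 9046.4 kJ/min
Q = ΔH = 6842.4 kJ/min = 114.04 kW
Heat supplied = 114.04 kJ/s

Q_in = 114 kJ/s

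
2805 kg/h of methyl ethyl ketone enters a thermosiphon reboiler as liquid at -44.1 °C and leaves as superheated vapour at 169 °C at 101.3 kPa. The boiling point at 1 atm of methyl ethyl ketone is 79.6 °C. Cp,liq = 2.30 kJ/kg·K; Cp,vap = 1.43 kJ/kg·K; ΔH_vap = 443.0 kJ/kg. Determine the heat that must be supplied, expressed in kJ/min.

liquid -44.1→79.6 °C: 284.51 kJ/kg
vaporisation at 79.6 °C: 443 kJ/kg
vapour 79.6→169 °C: 127.84 kJ/kg
Δh = 284.51 + 443 + 127.84 = 855.35 kJ/kg
Q = ṁ·Δh = 2805 kg/h × 855.35 kJ/kg = 2.3993e+06 kJ/h
|Q| = 666.46 kW = 39988 kJ/min

Q = 40000 kJ/min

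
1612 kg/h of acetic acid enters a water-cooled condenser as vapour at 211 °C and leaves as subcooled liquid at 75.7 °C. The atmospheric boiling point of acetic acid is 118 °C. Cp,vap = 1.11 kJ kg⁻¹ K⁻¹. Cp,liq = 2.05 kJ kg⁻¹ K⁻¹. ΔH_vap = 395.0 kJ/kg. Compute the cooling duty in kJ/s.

Q_c = 262 kJ/s

vapour 211→118 °C: -103.23 kJ/kg
condensation at 118 °C: -395 kJ/kg
liquid 118→75.7 °C: -86.715 kJ/kg
Δh = -103.23 + -395 + -86.715 = -584.94 kJ/kg
Q = ṁ·Δh = 1612 kg/h × -584.94 kJ/kg = -942930 kJ/h
|Q| = 261.93 kW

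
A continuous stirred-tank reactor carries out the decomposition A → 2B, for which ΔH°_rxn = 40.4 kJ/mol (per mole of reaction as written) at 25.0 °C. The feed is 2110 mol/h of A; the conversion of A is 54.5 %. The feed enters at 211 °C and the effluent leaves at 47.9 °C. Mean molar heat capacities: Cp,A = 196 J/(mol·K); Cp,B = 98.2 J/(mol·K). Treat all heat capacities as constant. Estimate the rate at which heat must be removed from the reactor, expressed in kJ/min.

Extent of reaction ξ = 0.545 × 2110 = 1150 mol/h
Reaction term: ξ·ΔH°_rxn = 1150 × 40.4 = 46458 kJ/h
Sensible, feed 211→25 °C: -76922 kJ/h
Outlet flows (mol/h): A 960.05, B 2299.9
Sensible, products 25→47.9 °C: 9481.1 kJ/h
Q = ΔH = -20983 kJ/h = -5.8286 kW
Heat removed = 349.72 kJ/min

Q_out = 350 kJ/min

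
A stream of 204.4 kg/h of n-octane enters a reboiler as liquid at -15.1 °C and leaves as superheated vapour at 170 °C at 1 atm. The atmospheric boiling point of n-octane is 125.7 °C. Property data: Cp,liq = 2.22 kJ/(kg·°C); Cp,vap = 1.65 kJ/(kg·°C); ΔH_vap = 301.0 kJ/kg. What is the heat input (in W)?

Q = 39000 W

liquid -15.1→125.7 °C: 312.58 kJ/kg
vaporisation at 125.7 °C: 301 kJ/kg
vapour 125.7→170 °C: 73.095 kJ/kg
Δh = 312.58 + 301 + 73.095 = 686.67 kJ/kg
Q = ṁ·Δh = 204.4 kg/h × 686.67 kJ/kg = 140360 kJ/h
|Q| = 38.988 kW = 38988 W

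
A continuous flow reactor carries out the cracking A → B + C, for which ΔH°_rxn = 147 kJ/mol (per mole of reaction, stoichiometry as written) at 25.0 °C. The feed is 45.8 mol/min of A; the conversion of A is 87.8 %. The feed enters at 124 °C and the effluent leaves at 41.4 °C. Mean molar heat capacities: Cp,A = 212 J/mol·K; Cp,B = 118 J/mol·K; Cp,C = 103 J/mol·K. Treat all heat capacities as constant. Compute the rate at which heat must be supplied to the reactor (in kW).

Q_in = 85.3 kW

Extent of reaction ξ = 0.878 × 45.8 = 40.212 mol/min
Reaction term: ξ·ΔH°_rxn = 40.212 × 147 = 5911.2 kJ/min
Sensible, feed 124→25 °C: -961.25 kJ/min
Outlet flows (mol/min): A 5.5876, B 40.212, C 40.212
Sensible, products 25→41.4 °C: 165.17 kJ/min
Q = ΔH = 5115.1 kJ/min = 85.252 kW
Heat supplied = 85.252 kW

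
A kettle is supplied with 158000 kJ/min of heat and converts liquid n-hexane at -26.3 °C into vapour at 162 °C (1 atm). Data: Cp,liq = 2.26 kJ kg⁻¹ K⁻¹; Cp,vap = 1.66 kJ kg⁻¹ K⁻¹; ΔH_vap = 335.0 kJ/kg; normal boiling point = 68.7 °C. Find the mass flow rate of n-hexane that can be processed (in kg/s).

ṁ = 3.74 kg/s

Δh = 2.26×(68.7−-26.3) + 335.0 + 1.66×(162−68.7) = 704.58 kJ/kg
Q = 158000 kJ/min = 2633.3 kJ/s = 2633.3 kJ/s
ṁ = Q/Δh = 2633.3 / 704.58 = 3.7375 kg/s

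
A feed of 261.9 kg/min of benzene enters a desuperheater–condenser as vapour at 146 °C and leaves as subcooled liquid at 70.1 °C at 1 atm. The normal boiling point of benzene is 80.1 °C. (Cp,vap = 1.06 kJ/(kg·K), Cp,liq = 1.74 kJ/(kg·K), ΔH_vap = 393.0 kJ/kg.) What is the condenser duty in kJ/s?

vapour 146→80.1 °C: -69.854 kJ/kg
condensation at 80.1 °C: -393 kJ/kg
liquid 80.1→70.1 °C: -17.4 kJ/kg
Δh = -69.854 + -393 + -17.4 = -480.25 kJ/kg
Q = ṁ·Δh = 261.9 kg/min × -480.25 kJ/kg = -125780 kJ/min
|Q| = 2096.3 kW

Q_c = 2100 kJ/s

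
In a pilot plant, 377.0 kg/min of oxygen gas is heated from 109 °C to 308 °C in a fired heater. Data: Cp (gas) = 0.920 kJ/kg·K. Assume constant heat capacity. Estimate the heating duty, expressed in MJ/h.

Q = 4140 MJ/h

Q = ṁ·Cp·ΔT = 377.0 × 0.920 × (308 − 109) = 69021 kJ/min
Converting: 69021 / 60 s = 1150.4 kW
Heating duty = 4141.3 MJ/h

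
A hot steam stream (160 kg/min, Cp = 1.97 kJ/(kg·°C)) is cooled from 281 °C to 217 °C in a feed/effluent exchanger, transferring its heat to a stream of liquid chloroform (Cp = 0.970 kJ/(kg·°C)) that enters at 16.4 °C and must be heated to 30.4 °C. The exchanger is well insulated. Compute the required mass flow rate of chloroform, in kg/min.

ṁ_c = 1490 kg/min

Heat released by hot stream: Q = 160 × 1.97 × (281 − 217) = 20173 kJ/min
Energy balance on cold side (adiabatic exchanger): Q = ṁ_c·Cp_c·(T_c,out − T_c,in)
ṁ_c = 20173 / [0.970 × (30.4 − 16.4)] = 1485.5 kg/min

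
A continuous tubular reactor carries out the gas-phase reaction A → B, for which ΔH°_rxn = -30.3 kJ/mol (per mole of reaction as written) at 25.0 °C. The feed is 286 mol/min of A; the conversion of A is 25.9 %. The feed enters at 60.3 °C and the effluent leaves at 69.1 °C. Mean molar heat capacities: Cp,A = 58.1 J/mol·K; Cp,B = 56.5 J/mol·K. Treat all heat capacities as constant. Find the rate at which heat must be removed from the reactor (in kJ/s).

Extent of reaction ξ = 0.259 × 286 = 74.074 mol/min
Reaction term: ξ·ΔH°_rxn = 74.074 × -30.3 = -2244.4 kJ/min
Sensible, feed 60.3→25 °C: -586.57 kJ/min
Outlet flows (mol/min): A 211.93, B 74.074
Sensible, products 25→69.1 °C: 727.57 kJ/min
Q = ΔH = -2103.4 kJ/min = -35.057 kW
Heat removed = 35.057 kJ/s

Q_out = 35.1 kJ/s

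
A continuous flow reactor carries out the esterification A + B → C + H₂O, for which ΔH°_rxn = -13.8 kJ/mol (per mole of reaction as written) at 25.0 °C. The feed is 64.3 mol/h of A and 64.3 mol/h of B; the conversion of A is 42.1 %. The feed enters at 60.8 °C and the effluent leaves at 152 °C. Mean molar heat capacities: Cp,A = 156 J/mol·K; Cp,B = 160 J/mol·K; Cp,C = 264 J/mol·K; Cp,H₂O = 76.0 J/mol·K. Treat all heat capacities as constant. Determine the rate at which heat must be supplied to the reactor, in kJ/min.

Q_in = 26.0 kJ/min

Extent of reaction ξ = 0.421 × 64.3 = 27.07 mol/h
Reaction term: ξ·ΔH°_rxn = 27.07 × -13.8 = -373.57 kJ/h
Sensible, feed 60.8→25 °C: -727.41 kJ/h
Outlet flows (mol/h): A 37.23, B 37.23, C 27.07, H₂O 27.07
Sensible, products 25→152 °C: 2663 kJ/h
Q = ΔH = 1562 kJ/h = 0.43389 kW
Heat supplied = 26.034 kJ/min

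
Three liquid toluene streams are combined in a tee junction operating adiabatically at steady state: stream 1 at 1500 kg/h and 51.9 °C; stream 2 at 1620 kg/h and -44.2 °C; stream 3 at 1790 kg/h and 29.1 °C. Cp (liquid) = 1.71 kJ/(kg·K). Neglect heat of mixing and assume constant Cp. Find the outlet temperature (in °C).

T_out = 11.9 °C

No heat crosses the boundary, so H_out = H_in.
Σ ṁᵢCp,ᵢTᵢ = 1500×1.71×51.9 + 1620×1.71×-44.2 + 1790×1.71×29.1 = 99753
Σ ṁᵢCp,ᵢ = 1500×1.71 + 1620×1.71 + 1790×1.71 = 8396.1
T_out = 99753 / 8396.1 = 11.881 °C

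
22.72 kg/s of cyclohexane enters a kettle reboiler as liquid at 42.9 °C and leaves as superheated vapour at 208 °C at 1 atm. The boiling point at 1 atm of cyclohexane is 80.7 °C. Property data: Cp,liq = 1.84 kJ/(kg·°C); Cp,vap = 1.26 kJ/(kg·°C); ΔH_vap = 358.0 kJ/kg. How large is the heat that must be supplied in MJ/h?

liquid 42.9→80.7 °C: 69.552 kJ/kg
vaporisation at 80.7 °C: 358 kJ/kg
vapour 80.7→208 °C: 160.4 kJ/kg
Δh = 69.552 + 358 + 160.4 = 587.95 kJ/kg
Q = ṁ·Δh = 22.72 kg/s × 587.95 kJ/kg = 13358 kJ/s
|Q| = 13358 kW = 48090 MJ/h

Q = 48100 MJ/h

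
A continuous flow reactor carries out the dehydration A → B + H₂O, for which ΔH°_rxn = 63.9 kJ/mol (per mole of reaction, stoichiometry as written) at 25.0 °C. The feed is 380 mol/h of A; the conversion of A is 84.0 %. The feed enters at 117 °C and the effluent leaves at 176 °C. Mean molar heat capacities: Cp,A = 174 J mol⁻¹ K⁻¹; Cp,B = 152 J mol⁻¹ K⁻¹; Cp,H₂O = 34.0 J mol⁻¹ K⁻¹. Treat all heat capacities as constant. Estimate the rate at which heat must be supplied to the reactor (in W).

Extent of reaction ξ = 0.840 × 380 = 319.2 mol/h
Reaction term: ξ·ΔH°_rxn = 319.2 × 63.9 = 20397 kJ/h
Sensible, feed 117→25 °C: -6083 kJ/h
Outlet flows (mol/h): A 60.8, B 319.2, H₂O 319.2
Sensible, products 25→176 °C: 10563 kJ/h
Q = ΔH = 24876 kJ/h = 6.9101 kW
Heat supplied = 6910.1 W

Q_in = 6910 W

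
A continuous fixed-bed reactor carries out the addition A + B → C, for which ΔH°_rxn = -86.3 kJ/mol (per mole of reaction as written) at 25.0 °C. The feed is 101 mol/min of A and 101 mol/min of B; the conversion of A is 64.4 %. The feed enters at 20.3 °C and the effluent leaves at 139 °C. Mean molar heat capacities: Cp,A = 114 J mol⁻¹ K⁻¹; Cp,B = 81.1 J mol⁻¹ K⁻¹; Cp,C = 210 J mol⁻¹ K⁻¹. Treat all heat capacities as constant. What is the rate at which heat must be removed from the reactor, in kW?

Extent of reaction ξ = 0.644 × 101 = 65.044 mol/min
Reaction term: ξ·ΔH°_rxn = 65.044 × -86.3 = -5613.3 kJ/min
Sensible, feed 20.3→25 °C: 92.614 kJ/min
Outlet flows (mol/min): A 35.956, B 35.956, C 65.044
Sensible, products 25→139 °C: 2356.9 kJ/min
Q = ΔH = -3163.8 kJ/min = -52.73 kW
Heat removed = 52.73 kW

Q_out = 52.7 kW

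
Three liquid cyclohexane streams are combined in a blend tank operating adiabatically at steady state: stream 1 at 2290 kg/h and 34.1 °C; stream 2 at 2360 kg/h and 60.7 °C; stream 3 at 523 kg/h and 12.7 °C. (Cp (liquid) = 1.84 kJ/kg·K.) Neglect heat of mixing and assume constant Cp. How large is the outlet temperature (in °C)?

Adiabatic, steady state ⇒ Σ ṁᵢCp,ᵢ(T_out − Tᵢ) = 0
T_out = Σ ṁᵢCp,ᵢTᵢ / Σ ṁᵢCp,ᵢ
      = 419490 / 9518.3 = 44.072 °C

T_out = 44.1 °C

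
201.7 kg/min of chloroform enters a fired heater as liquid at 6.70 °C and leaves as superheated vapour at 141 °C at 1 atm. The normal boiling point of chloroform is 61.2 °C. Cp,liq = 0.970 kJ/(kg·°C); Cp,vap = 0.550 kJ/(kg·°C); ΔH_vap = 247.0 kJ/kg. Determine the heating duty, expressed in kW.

Q = 1160 kW

liquid 6.70→61.2 °C: 52.865 kJ/kg
vaporisation at 61.2 °C: 247 kJ/kg
vapour 61.2→141 °C: 43.89 kJ/kg
Δh = 52.865 + 247 + 43.89 = 343.75 kJ/kg
Q = ṁ·Δh = 201.7 kg/min × 343.75 kJ/kg = 69335 kJ/min
|Q| = 1155.6 kW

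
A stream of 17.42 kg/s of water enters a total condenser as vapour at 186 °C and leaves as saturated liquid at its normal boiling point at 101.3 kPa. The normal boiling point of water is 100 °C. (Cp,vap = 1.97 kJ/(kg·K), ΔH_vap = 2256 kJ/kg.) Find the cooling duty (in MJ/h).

vapour 186→100 °C: -169.42 kJ/kg
condensation at 100 °C: -2256 kJ/kg
Δh = -169.42 + -2256 = -2425.4 kJ/kg
Q = ṁ·Δh = 17.42 kg/s × -2425.4 kJ/kg = -42251 kJ/s
|Q| = 42251 kW = 152100 MJ/h

Q_c = 152000 MJ/h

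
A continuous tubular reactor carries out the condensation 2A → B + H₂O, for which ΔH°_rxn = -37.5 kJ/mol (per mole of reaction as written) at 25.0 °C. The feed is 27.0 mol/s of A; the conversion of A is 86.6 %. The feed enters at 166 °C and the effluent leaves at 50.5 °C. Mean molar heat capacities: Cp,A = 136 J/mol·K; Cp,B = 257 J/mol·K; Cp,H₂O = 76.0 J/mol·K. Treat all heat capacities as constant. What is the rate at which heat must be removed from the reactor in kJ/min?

Q_out = 50700 kJ/min

Extent of reaction ξ = 0.866 × 27.0 / 2 = 11.691 mol/s
Reaction term: ξ·ΔH°_rxn = 11.691 × -37.5 = -438.41 kJ/s
Sensible, feed 166→25 °C: -517.75 kJ/s
Outlet flows (mol/s): A 3.618, B 11.691, H₂O 11.691
Sensible, products 25→50.5 °C: 111.82 kJ/s
Q = ΔH = -844.34 kJ/s = -844.34 kW
Heat removed = 50661 kJ/min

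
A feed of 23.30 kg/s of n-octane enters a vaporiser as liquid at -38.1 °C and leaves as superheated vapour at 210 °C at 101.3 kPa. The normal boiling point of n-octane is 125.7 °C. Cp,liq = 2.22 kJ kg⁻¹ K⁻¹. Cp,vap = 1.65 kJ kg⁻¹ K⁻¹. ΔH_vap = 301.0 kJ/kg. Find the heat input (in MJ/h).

Q = 67400 MJ/h

liquid -38.1→125.7 °C: 363.64 kJ/kg
vaporisation at 125.7 °C: 301 kJ/kg
vapour 125.7→210 °C: 139.09 kJ/kg
Δh = 363.64 + 301 + 139.09 = 803.73 kJ/kg
Q = ṁ·Δh = 23.30 kg/s × 803.73 kJ/kg = 18727 kJ/s
|Q| = 18727 kW = 67417 MJ/h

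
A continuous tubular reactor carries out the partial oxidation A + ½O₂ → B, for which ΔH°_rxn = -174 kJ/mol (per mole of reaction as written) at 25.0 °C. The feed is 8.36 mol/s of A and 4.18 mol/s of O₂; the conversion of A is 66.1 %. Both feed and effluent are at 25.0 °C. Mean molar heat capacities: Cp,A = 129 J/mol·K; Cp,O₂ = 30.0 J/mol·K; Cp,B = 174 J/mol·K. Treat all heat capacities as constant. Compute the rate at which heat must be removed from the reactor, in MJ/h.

Q_out = 3460 MJ/h

Extent of reaction ξ = 0.661 × 8.36 = 5.526 mol/s
Reaction term: ξ·ΔH°_rxn = 5.526 × -174 = -961.52 kJ/s
Q = ΔH = -961.52 kJ/s = -961.52 kW
Heat removed = 3461.5 MJ/h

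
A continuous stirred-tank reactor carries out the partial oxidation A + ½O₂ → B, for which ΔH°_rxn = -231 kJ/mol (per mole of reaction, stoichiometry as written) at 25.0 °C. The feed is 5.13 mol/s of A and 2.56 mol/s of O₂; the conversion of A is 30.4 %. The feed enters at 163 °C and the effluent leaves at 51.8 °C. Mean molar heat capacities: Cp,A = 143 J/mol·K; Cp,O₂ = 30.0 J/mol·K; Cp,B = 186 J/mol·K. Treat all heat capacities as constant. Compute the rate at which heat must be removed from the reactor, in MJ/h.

Extent of reaction ξ = 0.304 × 5.13 = 1.5595 mol/s
Reaction term: ξ·ΔH°_rxn = 1.5595 × -231 = -360.25 kJ/s
Sensible, feed 163→25 °C: -111.83 kJ/s
Outlet flows (mol/s): A 3.5705, O₂ 1.7802, B 1.5595
Sensible, products 25→51.8 °C: 22.889 kJ/s
Q = ΔH = -449.19 kJ/s = -449.19 kW
Heat removed = 1617.1 MJ/h

Q_out = 1620 MJ/h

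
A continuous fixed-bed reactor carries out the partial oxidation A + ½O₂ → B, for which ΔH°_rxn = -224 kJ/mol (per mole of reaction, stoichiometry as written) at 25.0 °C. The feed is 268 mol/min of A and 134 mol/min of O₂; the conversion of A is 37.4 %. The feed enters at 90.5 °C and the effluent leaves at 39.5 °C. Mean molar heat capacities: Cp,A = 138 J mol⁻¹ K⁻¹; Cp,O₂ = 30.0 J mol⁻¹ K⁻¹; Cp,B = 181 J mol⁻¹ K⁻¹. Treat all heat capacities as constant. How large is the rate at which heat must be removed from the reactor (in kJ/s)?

Q_out = 408 kJ/s

Extent of reaction ξ = 0.374 × 268 = 100.23 mol/min
Reaction term: ξ·ΔH°_rxn = 100.23 × -224 = -22452 kJ/min
Sensible, feed 90.5→25 °C: -2685.8 kJ/min
Outlet flows (mol/min): A 167.77, O₂ 83.884, B 100.23
Sensible, products 25→39.5 °C: 635.25 kJ/min
Q = ΔH = -24502 kJ/min = -408.37 kW
Heat removed = 408.37 kJ/s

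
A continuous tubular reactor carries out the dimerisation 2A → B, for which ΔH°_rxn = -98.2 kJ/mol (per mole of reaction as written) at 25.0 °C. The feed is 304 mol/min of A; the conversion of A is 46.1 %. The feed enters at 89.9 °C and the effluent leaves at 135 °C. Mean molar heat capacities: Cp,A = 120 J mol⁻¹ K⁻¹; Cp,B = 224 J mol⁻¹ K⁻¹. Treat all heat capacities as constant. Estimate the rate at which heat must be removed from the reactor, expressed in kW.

Q_out = 89.3 kW

Extent of reaction ξ = 0.461 × 304 / 2 = 70.072 mol/min
Reaction term: ξ·ΔH°_rxn = 70.072 × -98.2 = -6881.1 kJ/min
Sensible, feed 89.9→25 °C: -2367.6 kJ/min
Outlet flows (mol/min): A 163.86, B 70.072
Sensible, products 25→135 °C: 3889.5 kJ/min
Q = ΔH = -5359.1 kJ/min = -89.319 kW
Heat removed = 89.319 kW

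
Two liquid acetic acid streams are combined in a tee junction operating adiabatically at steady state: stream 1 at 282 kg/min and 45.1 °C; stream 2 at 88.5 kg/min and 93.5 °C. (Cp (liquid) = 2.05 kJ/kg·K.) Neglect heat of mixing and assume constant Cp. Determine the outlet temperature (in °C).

Energy balance with Q = 0: Σ ṁᵢCp,ᵢ(T_out − Tᵢ) = 0
T_out = Σ ṁᵢCp,ᵢTᵢ / Σ ṁᵢCp,ᵢ
      = 43036 / 759.52 = 56.661 °C

T_out = 56.7 °C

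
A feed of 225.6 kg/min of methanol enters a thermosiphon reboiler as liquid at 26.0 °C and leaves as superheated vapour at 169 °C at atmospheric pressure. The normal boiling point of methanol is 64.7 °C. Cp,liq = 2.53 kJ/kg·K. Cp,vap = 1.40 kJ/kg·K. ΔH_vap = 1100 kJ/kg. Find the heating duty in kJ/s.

liquid 26.0→64.7 °C: 97.911 kJ/kg
vaporisation at 64.7 °C: 1100 kJ/kg
vapour 64.7→169 °C: 146.02 kJ/kg
Δh = 97.911 + 1100 + 146.02 = 1343.9 kJ/kg
Q = ṁ·Δh = 225.6 kg/min × 1343.9 kJ/kg = 303190 kJ/min
|Q| = 5053.2 kW

Q = 5050 kJ/s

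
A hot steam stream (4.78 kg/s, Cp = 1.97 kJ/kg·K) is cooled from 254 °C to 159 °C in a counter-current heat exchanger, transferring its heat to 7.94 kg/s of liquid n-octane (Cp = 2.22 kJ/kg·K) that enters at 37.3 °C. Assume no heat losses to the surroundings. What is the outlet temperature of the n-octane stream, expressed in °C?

T_c,out = 88.1 °C

Heat released by hot stream: Q = 4.78 × 1.97 × (254 − 159) = 894.58 kJ/s
Energy balance on cold side (adiabatic exchanger): Q = ṁ_c·Cp_c·(T_c,out − T_c,in)
T_c,out = 37.3 + 894.58/(7.94 × 2.22) = 88.051 °C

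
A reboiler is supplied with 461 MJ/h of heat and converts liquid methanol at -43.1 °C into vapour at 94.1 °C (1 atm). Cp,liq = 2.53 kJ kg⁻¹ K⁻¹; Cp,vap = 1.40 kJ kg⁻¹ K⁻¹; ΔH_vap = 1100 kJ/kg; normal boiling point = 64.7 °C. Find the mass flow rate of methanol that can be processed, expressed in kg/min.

ṁ = 5.43 kg/min

Δh = 2.53×(64.7−-43.1) + 1100 + 1.40×(94.1−64.7) = 1413.9 kJ/kg
Q = 461 MJ/h = 128.06 kJ/s = 7683.3 kJ/min
ṁ = Q/Δh = 7683.3 / 1413.9 = 5.4342 kg/min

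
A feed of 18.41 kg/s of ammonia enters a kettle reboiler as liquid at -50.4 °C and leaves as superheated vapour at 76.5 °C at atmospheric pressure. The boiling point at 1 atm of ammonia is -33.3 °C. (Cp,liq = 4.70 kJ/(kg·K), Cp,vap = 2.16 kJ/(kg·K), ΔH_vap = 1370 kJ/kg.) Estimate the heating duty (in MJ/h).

Q = 112000 MJ/h

liquid -50.4→-33.3 °C: 80.37 kJ/kg
vaporisation at -33.3 °C: 1370 kJ/kg
vapour -33.3→76.5 °C: 237.17 kJ/kg
Δh = 80.37 + 1370 + 237.17 = 1687.5 kJ/kg
Q = ṁ·Δh = 18.41 kg/s × 1687.5 kJ/kg = 31068 kJ/s
|Q| = 31068 kW = 111840 MJ/h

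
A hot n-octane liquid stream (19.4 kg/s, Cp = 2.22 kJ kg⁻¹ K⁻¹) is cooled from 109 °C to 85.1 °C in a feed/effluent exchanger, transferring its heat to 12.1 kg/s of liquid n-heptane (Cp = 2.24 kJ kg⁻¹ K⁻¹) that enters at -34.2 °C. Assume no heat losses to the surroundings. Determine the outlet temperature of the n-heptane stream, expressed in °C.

Heat released by hot stream: Q = 19.4 × 2.22 × (109 − 85.1) = 1029.3 kJ/s
Energy balance on cold side (adiabatic exchanger): Q = ṁ_c·Cp_c·(T_c,out − T_c,in)
T_c,out = -34.2 + 1029.3/(12.1 × 2.24) = 3.7769 °C

T_c,out = 3.78 °C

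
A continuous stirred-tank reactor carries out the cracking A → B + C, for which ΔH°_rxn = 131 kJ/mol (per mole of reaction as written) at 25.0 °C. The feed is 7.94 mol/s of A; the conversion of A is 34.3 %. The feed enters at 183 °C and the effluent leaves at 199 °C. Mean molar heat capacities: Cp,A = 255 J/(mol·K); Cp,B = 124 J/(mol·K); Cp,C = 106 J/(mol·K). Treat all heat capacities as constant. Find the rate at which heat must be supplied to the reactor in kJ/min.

Extent of reaction ξ = 0.343 × 7.94 = 2.7234 mol/s
Reaction term: ξ·ΔH°_rxn = 2.7234 × 131 = 356.77 kJ/s
Sensible, feed 183→25 °C: -319.9 kJ/s
Outlet flows (mol/s): A 5.2166, B 2.7234, C 2.7234
Sensible, products 25→199 °C: 340.45 kJ/s
Q = ΔH = 377.32 kJ/s = 377.32 kW
Heat supplied = 22639 kJ/min

Q_in = 22600 kJ/min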